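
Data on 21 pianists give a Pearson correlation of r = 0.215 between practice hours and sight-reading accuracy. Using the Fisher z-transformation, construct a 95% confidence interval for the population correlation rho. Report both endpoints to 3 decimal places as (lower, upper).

z_r = atanh(0.215) = 0.218408;  SE = 1/√(n−3) = 1/√18 = 0.235702
z-limits: 0.218408 ± 1.960·0.235702 = 0.218408 ± 0.461976 = [-0.243568, 0.680384]
ρ-limits: (tanh -0.243568, tanh 0.680384) = (-0.239, 0.592)

(-0.239, 0.592)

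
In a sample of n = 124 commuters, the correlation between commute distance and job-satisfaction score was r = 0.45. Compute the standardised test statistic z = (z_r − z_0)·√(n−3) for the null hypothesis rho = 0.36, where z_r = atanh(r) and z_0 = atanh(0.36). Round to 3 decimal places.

1.186

z_r = atanh(0.45) = 0.484700,  z_0 = atanh(0.36) = 0.376886
SE = 1/√(n−3) = 1/√121 = 0.090909
z = (z_r − z_0)/SE = (0.484700 − 0.376886) / 0.090909 = 0.107814 / 0.090909 = 1.186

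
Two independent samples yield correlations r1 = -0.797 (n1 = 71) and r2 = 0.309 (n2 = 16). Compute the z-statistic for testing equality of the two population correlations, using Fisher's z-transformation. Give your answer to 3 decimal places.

-4.657

Fisher z-transforms: z1 = atanh(-0.797) = -1.090334, z2 = atanh(0.309) = 0.319439; difference d = -1.409773
Var(d) = 1/68 + 1/13 = 0.0147059 + 0.0769231 = 0.0916290
z = d/√Var(d) = -1.409773 / √0.0916290 = -1.409773 / 0.302703 = -4.657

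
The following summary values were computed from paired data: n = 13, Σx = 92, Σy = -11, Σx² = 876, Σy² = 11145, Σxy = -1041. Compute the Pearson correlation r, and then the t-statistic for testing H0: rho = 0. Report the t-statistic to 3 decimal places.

Numerator: nΣxy − (Σx)(Σy) = 13·(-1041) − (92)(-11) = -12521
Denominator: √[(nΣx²−(Σx)²)(nΣy²−(Σy)²)]
  nΣx²−(Σx)² = 13·876 − 8464 = 2924;  nΣy²−(Σy)² = 13·11145 − 121 = 144764
  √(2924·144764) = √423289936 = 20574.0112
r = -12521 / 20574.0112 = -0.6086
t = r·√(n−2)/√(1−r²) = -0.6086·√11 / √(1−0.370394) = -2.018498 / 0.793477 = -2.544

-2.544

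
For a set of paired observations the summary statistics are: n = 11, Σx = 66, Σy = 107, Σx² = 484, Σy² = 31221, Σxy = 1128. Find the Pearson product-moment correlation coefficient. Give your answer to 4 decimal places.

Numerator: nΣxy − (Σx)(Σy) = 11·1128 − (66)(107) = 5346
Denominator: √[(nΣx²−(Σx)²)(nΣy²−(Σy)²)]
  nΣx²−(Σx)² = 11·484 − 4356 = 968;  nΣy²−(Σy)² = 11·31221 − 11449 = 331982
  √(968·331982) = √321358576 = 17926.4770
r = 5346 / 17926.4770 = 0.2982

0.2982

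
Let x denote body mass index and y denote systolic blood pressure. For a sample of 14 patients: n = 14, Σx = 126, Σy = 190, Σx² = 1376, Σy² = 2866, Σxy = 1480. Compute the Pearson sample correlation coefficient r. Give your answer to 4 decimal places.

Numerator: nΣxy − (Σx)(Σy) = 14·1480 − (126)(190) = -3220
Denominator: √[(nΣx²−(Σx)²)(nΣy²−(Σy)²)]
  nΣx²−(Σx)² = 14·1376 − 15876 = 3388;  nΣy²−(Σy)² = 14·2866 − 36100 = 4024
  √(3388·4024) = √13633312 = 3692.3315
r = -3220 / 3692.3315 = -0.8721

-0.8721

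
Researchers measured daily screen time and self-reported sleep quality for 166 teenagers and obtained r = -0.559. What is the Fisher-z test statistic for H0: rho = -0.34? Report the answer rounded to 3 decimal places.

-3.540

z_r = atanh(-0.559) = -0.631377,  z_0 = atanh(-0.34) = -0.354093
SE = 1/√(n−3) = 1/√163 = 0.078326
z = (z_r − z_0)/SE = (-0.631377 − (-0.354093)) / 0.078326 = -0.277284 / 0.078326 = -3.540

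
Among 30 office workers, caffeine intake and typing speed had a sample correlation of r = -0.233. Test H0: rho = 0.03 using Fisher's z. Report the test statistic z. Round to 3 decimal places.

-1.389

Fisher z: atanh(-0.233) = -0.237359, atanh(0.03) = 0.030009
z = (z_r − z_0)·√(n−3) = (-0.237359 − 0.030009)·√27 = -0.267368 · 5.196152 = -1.389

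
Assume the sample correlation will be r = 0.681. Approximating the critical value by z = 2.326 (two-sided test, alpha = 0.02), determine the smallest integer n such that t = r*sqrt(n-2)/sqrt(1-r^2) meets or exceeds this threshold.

r√(n−2)/√(1−r²) ≥ 2.326  ⇔  n−2 ≥ (2.326)²·(1−r²)/r²
(1−r²)/r² = (1−0.463761)/0.463761 = 1.1563
n ≥ 2 + 5.410276·1.1563 = 2 + 6.2559 = 8.2559
⌈8.2559⌉ = 9

9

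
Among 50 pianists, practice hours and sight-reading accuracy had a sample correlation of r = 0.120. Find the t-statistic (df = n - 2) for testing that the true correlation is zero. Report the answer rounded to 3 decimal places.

0.837

1 − r² = 1 − 0.014400 = 0.985600;  √(1−r²) = 0.992774
√(n−2) = √48 = 6.928203
t = r·√(n−2)/√(1−r²) = 0.120 · 6.928203 / 0.992774 = 0.837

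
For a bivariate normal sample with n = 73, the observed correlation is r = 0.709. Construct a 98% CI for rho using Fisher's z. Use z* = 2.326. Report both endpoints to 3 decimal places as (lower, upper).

z_r = atanh(0.709) = 0.885170;  SE = 1/√(n−3) = 1/√70 = 0.119523
z-limits: 0.885170 ± 2.326·0.119523 = 0.885170 ± 0.278010 = [0.607160, 1.163180]
ρ-limits: (tanh 0.607160, tanh 1.163180) = (0.542, 0.822)

(0.542, 0.822)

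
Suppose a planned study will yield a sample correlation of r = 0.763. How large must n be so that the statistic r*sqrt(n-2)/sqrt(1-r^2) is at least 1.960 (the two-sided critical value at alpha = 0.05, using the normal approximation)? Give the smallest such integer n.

5

Need r·√(n−2)/√(1−r²) ≥ 1.960
√(n−2) ≥ 1.960·√(1−0.582169) / 0.763 = 1.960·0.646398 / 0.763 = 1.6605
n−2 ≥ 2.7573  ⇒  n ≥ 4.7573
Smallest integer n = 5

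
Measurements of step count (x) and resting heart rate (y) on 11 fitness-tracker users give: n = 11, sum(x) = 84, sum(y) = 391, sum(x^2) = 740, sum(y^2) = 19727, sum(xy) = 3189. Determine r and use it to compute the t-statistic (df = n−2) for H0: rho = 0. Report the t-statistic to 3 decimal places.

0.835

S_xy = nΣxy − ΣxΣy = 11·3189 − 84·391 = 35079 − 32844 = 2235
S_xx = nΣx² − (Σx)² = 11·740 − 84² = 8140 − 7056 = 1084
S_yy = nΣy² − (Σy)² = 11·19727 − 391² = 216997 − 152881 = 64116
r = S_xy / √(S_xx·S_yy) = 2235 / √(1084·64116) = 2235 / √69501744 = 2235 / 8336.7706 = 0.2681
t = r·√(n−2)/√(1−r²) = 0.2681·√9 / √(1−0.071878) = 0.804300 / 0.963391 = 0.835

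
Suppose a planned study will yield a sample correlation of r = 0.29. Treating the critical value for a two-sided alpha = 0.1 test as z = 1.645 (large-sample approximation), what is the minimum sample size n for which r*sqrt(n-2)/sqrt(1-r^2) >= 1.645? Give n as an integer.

r√(n−2)/√(1−r²) ≥ 1.645  ⇔  n−2 ≥ (1.645)²·(1−r²)/r²
(1−r²)/r² = (1−0.0841)/0.0841 = 10.8906
n ≥ 2 + 2.706025·10.8906 = 2 + 29.4702 = 31.4702
⌈31.4702⌉ = 32

32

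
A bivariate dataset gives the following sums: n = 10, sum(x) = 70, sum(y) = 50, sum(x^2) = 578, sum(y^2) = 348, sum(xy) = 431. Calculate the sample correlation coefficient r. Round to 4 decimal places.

S_xy = nΣxy − ΣxΣy = 10·431 − 70·50 = 4310 − 3500 = 810
S_xx = nΣx² − (Σx)² = 10·578 − 70² = 5780 − 4900 = 880
S_yy = nΣy² − (Σy)² = 10·348 − 50² = 3480 − 2500 = 980
r = S_xy / √(S_xx·S_yy) = 810 / √(880·980) = 810 / √862400 = 810 / 928.6549 = 0.8722

0.8722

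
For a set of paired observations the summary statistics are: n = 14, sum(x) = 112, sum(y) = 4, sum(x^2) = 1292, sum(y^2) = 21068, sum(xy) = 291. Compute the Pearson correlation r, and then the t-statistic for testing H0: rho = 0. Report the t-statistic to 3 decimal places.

S_xy = nΣxy − ΣxΣy = 14·291 − 112·4 = 4074 − 448 = 3626
S_xx = nΣx² − (Σx)² = 14·1292 − 112² = 18088 − 12544 = 5544
S_yy = nΣy² − (Σy)² = 14·21068 − 4² = 294952 − 16 = 294936
r = S_xy / √(S_xx·S_yy) = 3626 / √(5544·294936) = 3626 / √1635125184 = 3626 / 40436.6812 = 0.0897
t = r·√(n−2)/√(1−r²) = 0.0897·√12 / √(1−0.008046) = 0.310730 / 0.995969 = 0.312

0.312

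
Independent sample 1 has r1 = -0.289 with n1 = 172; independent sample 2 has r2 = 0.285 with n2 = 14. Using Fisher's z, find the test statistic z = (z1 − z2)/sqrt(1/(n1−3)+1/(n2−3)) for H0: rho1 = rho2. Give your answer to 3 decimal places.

z1 = atanh(-0.289) = -0.297475,  z2 = atanh(0.285) = 0.293116
SE = √(1/(n1−3) + 1/(n2−3)) = √(1/169 + 1/11) = √(0.0059172 + 0.0909091) = √0.0968263 = 0.311169
z = (z1 − z2)/SE = (-0.297475 − 0.293116) / 0.311169 = -0.590591 / 0.311169 = -1.898

-1.898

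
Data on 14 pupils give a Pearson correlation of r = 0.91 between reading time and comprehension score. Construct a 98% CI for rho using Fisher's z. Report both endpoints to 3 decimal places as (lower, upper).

Fisher z: z_r = atanh(r) = ½·ln((1+0.91)/(1−0.91)) = 1.527524
SE(z) = 1/√(n−3) = 1/√11 = 0.301511
98% ⇒ z* = 2.326; margin = 2.326·0.301511 = 0.701315
CI on z-scale: (0.826209, 2.228839)
Back-transform: tanh(0.826209) = 0.678435, tanh(2.228839) = 0.977087

(0.678, 0.977)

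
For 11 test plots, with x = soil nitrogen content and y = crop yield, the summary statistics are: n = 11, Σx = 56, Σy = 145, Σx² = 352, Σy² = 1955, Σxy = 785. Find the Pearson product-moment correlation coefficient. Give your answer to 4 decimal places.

0.8665

S_xy = nΣxy − ΣxΣy = 11·785 − 56·145 = 8635 − 8120 = 515
S_xx = nΣx² − (Σx)² = 11·352 − 56² = 3872 − 3136 = 736
S_yy = nΣy² − (Σy)² = 11·1955 − 145² = 21505 − 21025 = 480
r = S_xy / √(S_xx·S_yy) = 515 / √(736·480) = 515 / √353280 = 515 / 594.3736 = 0.8665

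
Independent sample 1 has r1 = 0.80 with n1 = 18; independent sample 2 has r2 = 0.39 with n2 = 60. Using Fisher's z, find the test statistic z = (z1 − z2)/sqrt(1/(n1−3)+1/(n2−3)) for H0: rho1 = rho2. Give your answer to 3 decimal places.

2.367

Fisher z-transforms: z1 = atanh(0.80) = 1.098612, z2 = atanh(0.39) = 0.411800; difference d = 0.686812
Var(d) = 1/15 + 1/57 = 0.0666667 + 0.0175439 = 0.0842106
z = d/√Var(d) = 0.686812 / √0.0842106 = 0.686812 / 0.290191 = 2.367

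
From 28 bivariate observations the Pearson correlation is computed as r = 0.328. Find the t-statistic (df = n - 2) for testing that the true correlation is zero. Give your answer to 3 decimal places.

t = r·√(n−2) / √(1−r²) with r = 0.328, n = 28
  = 0.328·√26 / √(1 − 0.107584)
  = 0.328·5.099020 / 0.944678
  = 1.672479 / 0.944678 = 1.770

1.770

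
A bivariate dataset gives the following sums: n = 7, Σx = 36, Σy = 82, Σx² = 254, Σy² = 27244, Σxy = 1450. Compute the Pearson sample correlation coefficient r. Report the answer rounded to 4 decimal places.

S_xy = nΣxy − ΣxΣy = 7·1450 − 36·82 = 10150 − 2952 = 7198
S_xx = nΣx² − (Σx)² = 7·254 − 36² = 1778 − 1296 = 482
S_yy = nΣy² − (Σy)² = 7·27244 − 82² = 190708 − 6724 = 183984
r = S_xy / √(S_xx·S_yy) = 7198 / √(482·183984) = 7198 / √88680288 = 7198 / 9417.0212 = 0.7644

0.7644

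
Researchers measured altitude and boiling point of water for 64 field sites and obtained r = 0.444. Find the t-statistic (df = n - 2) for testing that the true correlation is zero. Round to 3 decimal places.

3.902

t = r·√(n−2) / √(1−r²) with r = 0.444, n = 64
  = 0.444·√62 / √(1 − 0.197136)
  = 0.444·7.874008 / 0.896027
  = 3.496060 / 0.896027 = 3.902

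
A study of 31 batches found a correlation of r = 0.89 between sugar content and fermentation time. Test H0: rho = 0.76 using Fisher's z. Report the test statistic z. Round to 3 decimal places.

2.253

z_r = atanh(0.89) = 1.421926,  z_0 = atanh(0.76) = 0.996215
SE = 1/√(n−3) = 1/√28 = 0.188982
z = (z_r − z_0)/SE = (1.421926 − 0.996215) / 0.188982 = 0.425711 / 0.188982 = 2.253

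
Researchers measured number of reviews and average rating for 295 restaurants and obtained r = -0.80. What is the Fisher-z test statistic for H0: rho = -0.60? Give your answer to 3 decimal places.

-6.929

Fisher z: atanh(-0.80) = -1.098612, atanh(-0.60) = -0.693147
z = (z_r − z_0)·√(n−3) = (-1.098612 − (-0.693147))·√292 = -0.405465 · 17.088007 = -6.929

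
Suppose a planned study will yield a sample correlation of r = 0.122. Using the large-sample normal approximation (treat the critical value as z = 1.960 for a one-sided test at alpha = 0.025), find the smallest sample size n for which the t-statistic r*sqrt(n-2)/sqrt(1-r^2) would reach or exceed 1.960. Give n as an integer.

r√(n−2)/√(1−r²) ≥ 1.960  ⇔  n−2 ≥ (1.960)²·(1−r²)/r²
(1−r²)/r² = (1−0.014884)/0.014884 = 66.1862
n ≥ 2 + 3.8416·66.1862 = 2 + 254.2609 = 256.2609
⌈256.2609⌉ = 257

257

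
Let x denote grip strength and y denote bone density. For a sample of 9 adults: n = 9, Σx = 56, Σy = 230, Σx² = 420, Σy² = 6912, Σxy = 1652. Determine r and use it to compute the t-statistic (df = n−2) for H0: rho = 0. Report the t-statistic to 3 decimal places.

3.681

S_xy = nΣxy − ΣxΣy = 9·1652 − 56·230 = 14868 − 12880 = 1988
S_xx = nΣx² − (Σx)² = 9·420 − 56² = 3780 − 3136 = 644
S_yy = nΣy² − (Σy)² = 9·6912 − 230² = 62208 − 52900 = 9308
r = S_xy / √(S_xx·S_yy) = 1988 / √(644·9308) = 1988 / √5994352 = 1988 / 2448.3366 = 0.8120
t = r·√(n−2)/√(1−r²) = 0.8120·√7 / √(1−0.659344) = 2.148350 / 0.583657 = 3.681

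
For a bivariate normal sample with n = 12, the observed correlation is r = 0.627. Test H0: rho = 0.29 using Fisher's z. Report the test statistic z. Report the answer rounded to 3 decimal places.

Fisher z: atanh(0.627) = 0.736457, atanh(0.29) = 0.298566
z = (z_r − z_0)·√(n−3) = (0.736457 − 0.298566)·√9 = 0.437891 · 3.000000 = 1.314

1.314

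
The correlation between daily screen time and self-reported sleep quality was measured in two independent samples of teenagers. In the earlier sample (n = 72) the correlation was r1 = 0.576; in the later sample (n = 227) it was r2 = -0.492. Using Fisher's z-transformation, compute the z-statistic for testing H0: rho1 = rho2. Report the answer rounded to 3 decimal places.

Fisher z-transforms: z1 = atanh(0.576) = 0.656456, z2 = atanh(-0.492) = -0.538696; difference d = 1.195152
Var(d) = 1/69 + 1/224 = 0.0144928 + 0.0044643 = 0.0189571
z = d/√Var(d) = 1.195152 / √0.0189571 = 1.195152 / 0.137685 = 8.680

8.680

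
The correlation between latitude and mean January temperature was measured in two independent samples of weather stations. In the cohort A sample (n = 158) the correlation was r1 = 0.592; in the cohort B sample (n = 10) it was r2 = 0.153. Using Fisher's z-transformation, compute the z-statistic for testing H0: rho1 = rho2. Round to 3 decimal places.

1.363

Fisher z-transforms: z1 = atanh(0.592) = 0.680740, z2 = atanh(0.153) = 0.154211; difference d = 0.526529
Var(d) = 1/155 + 1/7 = 0.0064516 + 0.1428571 = 0.1493087
z = d/√Var(d) = 0.526529 / √0.1493087 = 0.526529 / 0.386405 = 1.363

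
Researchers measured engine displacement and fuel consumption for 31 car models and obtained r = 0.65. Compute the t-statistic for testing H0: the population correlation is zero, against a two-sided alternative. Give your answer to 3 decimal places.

4.606

t = r·√(n−2) / √(1−r²) with r = 0.65, n = 31
  = 0.65·√29 / √(1 − 0.4225)
  = 0.65·5.385165 / 0.759934
  = 3.500357 / 0.759934 = 4.606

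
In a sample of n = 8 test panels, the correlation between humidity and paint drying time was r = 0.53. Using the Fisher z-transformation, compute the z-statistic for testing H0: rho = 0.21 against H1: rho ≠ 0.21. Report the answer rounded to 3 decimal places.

z_r = atanh(0.53) = 0.590145,  z_0 = atanh(0.21) = 0.213171
SE = 1/√(n−3) = 1/√5 = 0.447214
z = (z_r − z_0)/SE = (0.590145 − 0.213171) / 0.447214 = 0.376974 / 0.447214 = 0.843

0.843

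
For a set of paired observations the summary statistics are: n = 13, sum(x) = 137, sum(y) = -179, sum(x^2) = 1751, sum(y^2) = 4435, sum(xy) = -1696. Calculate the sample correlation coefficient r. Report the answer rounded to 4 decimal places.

0.2447

Numerator: nΣxy − (Σx)(Σy) = 13·(-1696) − (137)(-179) = 2475
Denominator: √[(nΣx²−(Σx)²)(nΣy²−(Σy)²)]
  nΣx²−(Σx)² = 13·1751 − 18769 = 3994;  nΣy²−(Σy)² = 13·4435 − 32041 = 25614
  √(3994·25614) = √102302316 = 10114.4607
r = 2475 / 10114.4607 = 0.2447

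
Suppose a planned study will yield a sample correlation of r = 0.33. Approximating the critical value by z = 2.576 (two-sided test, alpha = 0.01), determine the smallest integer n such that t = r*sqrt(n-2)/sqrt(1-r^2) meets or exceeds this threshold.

57

Need r·√(n−2)/√(1−r²) ≥ 2.576
√(n−2) ≥ 2.576·√(1−0.1089) / 0.33 = 2.576·0.943981 / 0.33 = 7.3688
n−2 ≥ 54.2992  ⇒  n ≥ 56.2992
Smallest integer n = 57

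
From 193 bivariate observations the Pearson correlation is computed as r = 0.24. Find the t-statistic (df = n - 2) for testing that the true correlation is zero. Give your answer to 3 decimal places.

1 − r² = 1 − 0.0576 = 0.9424;  √(1−r²) = 0.970773
√(n−2) = √191 = 13.820275
t = r·√(n−2)/√(1−r²) = 0.24 · 13.820275 / 0.970773 = 3.417

3.417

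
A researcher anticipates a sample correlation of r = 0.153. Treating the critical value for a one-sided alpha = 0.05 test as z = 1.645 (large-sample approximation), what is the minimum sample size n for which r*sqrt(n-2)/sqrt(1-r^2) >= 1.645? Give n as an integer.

115

Need r·√(n−2)/√(1−r²) ≥ 1.645
√(n−2) ≥ 1.645·√(1−0.023409) / 0.153 = 1.645·0.988226 / 0.153 = 10.6250
n−2 ≥ 112.8906  ⇒  n ≥ 114.8906
Smallest integer n = 115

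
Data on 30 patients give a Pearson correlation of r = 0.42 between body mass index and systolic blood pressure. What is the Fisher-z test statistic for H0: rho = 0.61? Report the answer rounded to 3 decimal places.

-1.357

Fisher z: atanh(0.42) = 0.447692, atanh(0.61) = 0.708921
z = (z_r − z_0)·√(n−3) = (0.447692 − 0.708921)·√27 = -0.261229 · 5.196152 = -1.357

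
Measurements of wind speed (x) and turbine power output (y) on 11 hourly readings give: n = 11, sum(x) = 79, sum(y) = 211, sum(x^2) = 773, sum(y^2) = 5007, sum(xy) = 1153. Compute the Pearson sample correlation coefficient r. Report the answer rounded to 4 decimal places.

S_xy = nΣxy − ΣxΣy = 11·1153 − 79·211 = 12683 − 16669 = -3986
S_xx = nΣx² − (Σx)² = 11·773 − 79² = 8503 − 6241 = 2262
S_yy = nΣy² − (Σy)² = 11·5007 − 211² = 55077 − 44521 = 10556
r = S_xy / √(S_xx·S_yy) = -3986 / √(2262·10556) = -3986 / √23877672 = -3986 / 4886.4785 = -0.8157

-0.8157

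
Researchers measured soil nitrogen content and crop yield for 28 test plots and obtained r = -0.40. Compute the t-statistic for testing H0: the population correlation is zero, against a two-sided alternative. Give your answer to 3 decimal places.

-2.225

t = r·√(n−2) / √(1−r²) with r = -0.40, n = 28
  = -0.40·√26 / √(1 − 0.1600)
  = -0.40·5.099020 / 0.916515
  = -2.039608 / 0.916515 = -2.225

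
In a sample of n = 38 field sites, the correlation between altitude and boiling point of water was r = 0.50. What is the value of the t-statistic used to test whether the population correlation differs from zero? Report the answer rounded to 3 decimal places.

3.464

t = r·√(n−2) / √(1−r²) with r = 0.50, n = 38
  = 0.50·√36 / √(1 − 0.2500)
  = 0.50·6.000000 / 0.866025
  = 3.000000 / 0.866025 = 3.464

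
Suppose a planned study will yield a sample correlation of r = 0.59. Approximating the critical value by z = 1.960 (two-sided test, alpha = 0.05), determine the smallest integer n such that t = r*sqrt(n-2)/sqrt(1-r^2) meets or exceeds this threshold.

Need r·√(n−2)/√(1−r²) ≥ 1.960
√(n−2) ≥ 1.960·√(1−0.3481) / 0.59 = 1.960·0.807403 / 0.59 = 2.6822
n−2 ≥ 7.1942  ⇒  n ≥ 9.1942
Smallest integer n = 10

10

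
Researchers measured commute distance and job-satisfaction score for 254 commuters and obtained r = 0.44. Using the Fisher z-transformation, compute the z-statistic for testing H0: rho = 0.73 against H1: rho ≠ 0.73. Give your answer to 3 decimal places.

-7.232

Fisher z: atanh(0.44) = 0.472231, atanh(0.73) = 0.928727
z = (z_r − z_0)·√(n−3) = (0.472231 − 0.928727)·√251 = -0.456496 · 15.842980 = -7.232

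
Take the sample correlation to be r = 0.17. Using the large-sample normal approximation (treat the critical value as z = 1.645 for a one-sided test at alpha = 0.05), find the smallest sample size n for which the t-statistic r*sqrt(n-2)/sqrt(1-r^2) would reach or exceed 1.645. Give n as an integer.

93

Need r·√(n−2)/√(1−r²) ≥ 1.645
√(n−2) ≥ 1.645·√(1−0.0289) / 0.17 = 1.645·0.985444 / 0.17 = 9.5356
n−2 ≥ 90.9277  ⇒  n ≥ 92.9277
Smallest integer n = 93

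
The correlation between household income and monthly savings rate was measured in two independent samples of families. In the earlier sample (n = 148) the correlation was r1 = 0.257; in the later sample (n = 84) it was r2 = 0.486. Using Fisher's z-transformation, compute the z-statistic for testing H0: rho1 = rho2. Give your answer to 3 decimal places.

Fisher z-transforms: z1 = atanh(0.257) = 0.262894, z2 = atanh(0.486) = 0.530810; difference d = -0.267916
Var(d) = 1/145 + 1/81 = 0.0068966 + 0.0123457 = 0.0192423
z = d/√Var(d) = -0.267916 / √0.0192423 = -0.267916 / 0.138717 = -1.931

-1.931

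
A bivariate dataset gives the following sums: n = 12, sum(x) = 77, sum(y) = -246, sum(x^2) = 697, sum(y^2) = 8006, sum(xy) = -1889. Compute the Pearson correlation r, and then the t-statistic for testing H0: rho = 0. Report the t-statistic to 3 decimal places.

-1.382

S_xy = nΣxy − ΣxΣy = 12·(-1889) − 77·(-246) = -22668 − (-18942) = -3726
S_xx = nΣx² − (Σx)² = 12·697 − 77² = 8364 − 5929 = 2435
S_yy = nΣy² − (Σy)² = 12·8006 − (-246)² = 96072 − 60516 = 35556
r = S_xy / √(S_xx·S_yy) = -3726 / √(2435·35556) = -3726 / √86578860 = -3726 / 9304.7762 = -0.4004
t = r·√(n−2)/√(1−r²) = -0.4004·√10 / √(1−0.160320) = -1.266176 / 0.916341 = -1.382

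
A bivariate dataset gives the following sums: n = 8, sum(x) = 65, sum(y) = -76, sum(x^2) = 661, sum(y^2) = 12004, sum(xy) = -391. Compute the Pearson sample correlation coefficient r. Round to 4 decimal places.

Numerator: nΣxy − (Σx)(Σy) = 8·(-391) − (65)(-76) = 1812
Denominator: √[(nΣx²−(Σx)²)(nΣy²−(Σy)²)]
  nΣx²−(Σx)² = 8·661 − 4225 = 1063;  nΣy²−(Σy)² = 8·12004 − 5776 = 90256
  √(1063·90256) = √95942128 = 9795.0053
r = 1812 / 9795.0053 = 0.1850

0.1850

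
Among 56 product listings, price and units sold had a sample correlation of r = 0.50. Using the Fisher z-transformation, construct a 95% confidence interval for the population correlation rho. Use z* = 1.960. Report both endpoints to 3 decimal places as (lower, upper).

Fisher z: z_r = atanh(r) = ½·ln((1+0.50)/(1−0.50)) = 0.549306
SE(z) = 1/√(n−3) = 1/√53 = 0.137361
95% ⇒ z* = 1.960; margin = 1.960·0.137361 = 0.269228
CI on z-scale: (0.280078, 0.818534)
Back-transform: tanh(0.280078) = 0.272977, tanh(0.818534) = 0.674271

(0.273, 0.674)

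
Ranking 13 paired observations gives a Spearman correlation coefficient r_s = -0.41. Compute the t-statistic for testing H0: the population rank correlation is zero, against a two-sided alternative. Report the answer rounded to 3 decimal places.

t = r_s·√(n−2) / √(1−r_s²) with r_s = -0.41, n = 13
  = -0.41·√11 / √(1 − 0.1681)
  = -0.41·3.316625 / 0.912086
  = -1.359816 / 0.912086 = -1.491

-1.491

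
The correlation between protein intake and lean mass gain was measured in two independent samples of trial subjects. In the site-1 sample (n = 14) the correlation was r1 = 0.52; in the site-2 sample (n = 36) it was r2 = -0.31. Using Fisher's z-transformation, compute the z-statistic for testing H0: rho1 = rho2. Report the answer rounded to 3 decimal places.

Fisher z-transforms: z1 = atanh(0.52) = 0.576340, z2 = atanh(-0.31) = -0.320545; difference d = 0.896885
Var(d) = 1/11 + 1/33 = 0.0909091 + 0.0303030 = 0.1212121
z = d/√Var(d) = 0.896885 / √0.1212121 = 0.896885 / 0.348155 = 2.576

2.576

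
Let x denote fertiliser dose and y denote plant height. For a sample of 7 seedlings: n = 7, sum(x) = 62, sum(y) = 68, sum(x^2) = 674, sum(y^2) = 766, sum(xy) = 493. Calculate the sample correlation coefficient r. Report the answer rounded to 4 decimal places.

Numerator: nΣxy − (Σx)(Σy) = 7·493 − (62)(68) = -765
Denominator: √[(nΣx²−(Σx)²)(nΣy²−(Σy)²)]
  nΣx²−(Σx)² = 7·674 − 3844 = 874;  nΣy²−(Σy)² = 7·766 − 4624 = 738
  √(874·738) = √645012 = 803.1264
r = -765 / 803.1264 = -0.9525

-0.9525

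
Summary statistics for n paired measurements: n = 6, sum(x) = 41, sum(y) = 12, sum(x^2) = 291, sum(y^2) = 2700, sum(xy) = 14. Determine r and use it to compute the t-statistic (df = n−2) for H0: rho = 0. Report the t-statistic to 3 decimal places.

-0.871

Numerator: nΣxy − (Σx)(Σy) = 6·14 − (41)(12) = -408
Denominator: √[(nΣx²−(Σx)²)(nΣy²−(Σy)²)]
  nΣx²−(Σx)² = 6·291 − 1681 = 65;  nΣy²−(Σy)² = 6·2700 − 144 = 16056
  √(65·16056) = √1043640 = 1021.5870
r = -408 / 1021.5870 = -0.3994
t = r·√(n−2)/√(1−r²) = -0.3994·√4 / √(1−0.159520) = -0.798800 / 0.916777 = -0.871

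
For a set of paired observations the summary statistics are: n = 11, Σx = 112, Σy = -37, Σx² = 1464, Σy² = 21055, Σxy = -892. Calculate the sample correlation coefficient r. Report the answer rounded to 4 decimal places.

Numerator: nΣxy − (Σx)(Σy) = 11·(-892) − (112)(-37) = -5668
Denominator: √[(nΣx²−(Σx)²)(nΣy²−(Σy)²)]
  nΣx²−(Σx)² = 11·1464 − 12544 = 3560;  nΣy²−(Σy)² = 11·21055 − 1369 = 230236
  √(3560·230236) = √819640160 = 28629.3584
r = -5668 / 28629.3584 = -0.1980

-0.1980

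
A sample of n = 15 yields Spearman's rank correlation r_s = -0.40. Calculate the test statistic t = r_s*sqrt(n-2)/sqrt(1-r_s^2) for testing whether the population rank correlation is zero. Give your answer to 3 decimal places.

-1.574

1 − r_s² = 1 − 0.1600 = 0.8400;  √(1−r_s²) = 0.916515
√(n−2) = √13 = 3.605551
t = r_s·√(n−2)/√(1−r_s²) = -0.40 · 3.605551 / 0.916515 = -1.574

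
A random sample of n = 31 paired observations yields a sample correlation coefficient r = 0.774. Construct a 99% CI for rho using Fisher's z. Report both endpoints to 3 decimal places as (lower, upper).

(0.496, 0.908)

Fisher z: z_r = atanh(r) = ½·ln((1+0.774)/(1−0.774)) = 1.030229
SE(z) = 1/√(n−3) = 1/√28 = 0.188982
99% ⇒ z* = 2.576; margin = 2.576·0.188982 = 0.486818
CI on z-scale: (0.543411, 1.517047)
Back-transform: tanh(0.543411) = 0.495566, tanh(1.517047) = 0.908182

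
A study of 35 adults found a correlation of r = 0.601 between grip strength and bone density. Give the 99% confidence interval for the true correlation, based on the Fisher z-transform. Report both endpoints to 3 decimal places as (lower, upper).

(0.235, 0.818)

Fisher z: z_r = atanh(r) = ½·ln((1+0.601)/(1−0.601)) = 0.694711
SE(z) = 1/√(n−3) = 1/√32 = 0.176777
99% ⇒ z* = 2.576; margin = 2.576·0.176777 = 0.455378
CI on z-scale: (0.239333, 1.150089)
Back-transform: tanh(0.239333) = 0.234866, tanh(1.150089) = 0.817784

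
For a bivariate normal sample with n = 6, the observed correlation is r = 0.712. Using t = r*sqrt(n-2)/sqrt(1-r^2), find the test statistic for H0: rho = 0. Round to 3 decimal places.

1 − r² = 1 − 0.506944 = 0.493056;  √(1−r²) = 0.702179
√(n−2) = √4 = 2.000000
t = r·√(n−2)/√(1−r²) = 0.712 · 2.000000 / 0.702179 = 2.028

2.028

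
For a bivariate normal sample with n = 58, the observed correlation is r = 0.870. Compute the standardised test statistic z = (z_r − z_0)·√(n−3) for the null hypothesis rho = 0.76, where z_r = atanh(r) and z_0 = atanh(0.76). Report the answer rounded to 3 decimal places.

Fisher z: atanh(0.870) = 1.333080, atanh(0.76) = 0.996215
z = (z_r − z_0)·√(n−3) = (1.333080 − 0.996215)·√55 = 0.336865 · 7.416198 = 2.498

2.498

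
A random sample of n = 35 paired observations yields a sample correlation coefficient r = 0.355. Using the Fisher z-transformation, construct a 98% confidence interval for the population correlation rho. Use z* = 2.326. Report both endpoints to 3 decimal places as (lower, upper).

Fisher z: z_r = atanh(r) = ½·ln((1+0.355)/(1−0.355)) = 0.371153
SE(z) = 1/√(n−3) = 1/√32 = 0.176777
98% ⇒ z* = 2.326; margin = 2.326·0.176777 = 0.411183
CI on z-scale: (-0.040030, 0.782336)
Back-transform: tanh(-0.040030) = -0.040009, tanh(0.782336) = 0.654045

(-0.040, 0.654)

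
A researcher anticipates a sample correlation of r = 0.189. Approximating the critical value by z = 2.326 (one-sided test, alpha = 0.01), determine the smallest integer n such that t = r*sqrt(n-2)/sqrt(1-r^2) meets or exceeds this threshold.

r√(n−2)/√(1−r²) ≥ 2.326  ⇔  n−2 ≥ (2.326)²·(1−r²)/r²
(1−r²)/r² = (1−0.035721)/0.035721 = 26.9947
n ≥ 2 + 5.410276·26.9947 = 2 + 146.0488 = 148.0488
⌈148.0488⌉ = 149

149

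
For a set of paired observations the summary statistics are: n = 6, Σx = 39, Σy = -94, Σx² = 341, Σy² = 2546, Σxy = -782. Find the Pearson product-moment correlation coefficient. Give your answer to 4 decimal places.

Numerator: nΣxy − (Σx)(Σy) = 6·(-782) − (39)(-94) = -1026
Denominator: √[(nΣx²−(Σx)²)(nΣy²−(Σy)²)]
  nΣx²−(Σx)² = 6·341 − 1521 = 525;  nΣy²−(Σy)² = 6·2546 − 8836 = 6440
  √(525·6440) = √3381000 = 1838.7496
r = -1026 / 1838.7496 = -0.5580

-0.5580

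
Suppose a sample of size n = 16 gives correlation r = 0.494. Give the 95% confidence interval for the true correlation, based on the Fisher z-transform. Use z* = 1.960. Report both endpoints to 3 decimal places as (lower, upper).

Fisher z: z_r = atanh(r) = ½·ln((1+0.494)/(1−0.494)) = 0.541338
SE(z) = 1/√(n−3) = 1/√13 = 0.277350
95% ⇒ z* = 1.960; margin = 1.960·0.277350 = 0.543606
CI on z-scale: (-0.002268, 1.084944)
Back-transform: tanh(-0.002268) = -0.002268, tanh(1.084944) = 0.795025

(-0.002, 0.795)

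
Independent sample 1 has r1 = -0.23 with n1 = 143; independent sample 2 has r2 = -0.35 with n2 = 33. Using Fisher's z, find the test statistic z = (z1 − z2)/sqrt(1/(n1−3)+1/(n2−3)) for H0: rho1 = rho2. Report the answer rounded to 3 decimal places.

Fisher z-transforms: z1 = atanh(-0.23) = -0.234189, z2 = atanh(-0.35) = -0.365444; difference d = 0.131255
Var(d) = 1/140 + 1/30 = 0.0071429 + 0.0333333 = 0.0404762
z = d/√Var(d) = 0.131255 / √0.0404762 = 0.131255 / 0.201187 = 0.652

0.652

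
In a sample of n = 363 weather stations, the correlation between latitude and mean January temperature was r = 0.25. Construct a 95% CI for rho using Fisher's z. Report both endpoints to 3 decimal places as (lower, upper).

(0.151, 0.344)

z_r = atanh(0.25) = 0.255413;  SE = 1/√(n−3) = 1/√360 = 0.052705
z-limits: 0.255413 ± 1.960·0.052705 = 0.255413 ± 0.103302 = [0.152111, 0.358715]
ρ-limits: (tanh 0.152111, tanh 0.358715) = (0.151, 0.344)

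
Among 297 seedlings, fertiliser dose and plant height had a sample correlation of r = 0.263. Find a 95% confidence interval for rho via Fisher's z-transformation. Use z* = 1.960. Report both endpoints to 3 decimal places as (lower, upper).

z_r = atanh(0.263) = 0.269329;  SE = 1/√(n−3) = 1/√294 = 0.058321
z-limits: 0.269329 ± 1.960·0.058321 = 0.269329 ± 0.114309 = [0.155020, 0.383638]
ρ-limits: (tanh 0.155020, tanh 0.383638) = (0.154, 0.366)

(0.154, 0.366)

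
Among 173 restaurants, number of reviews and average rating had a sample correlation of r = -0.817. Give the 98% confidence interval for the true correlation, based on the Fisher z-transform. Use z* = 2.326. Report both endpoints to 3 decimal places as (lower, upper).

(-0.868, -0.748)

Fisher z: z_r = atanh(r) = ½·ln((1+(-0.817))/(1−(-0.817))) = -1.147728
SE(z) = 1/√(n−3) = 1/√170 = 0.076696
98% ⇒ z* = 2.326; margin = 2.326·0.076696 = 0.178395
CI on z-scale: (-1.326123, -0.969333)
Back-transform: tanh(-1.326123) = -0.868299, tanh(-0.969333) = -0.748411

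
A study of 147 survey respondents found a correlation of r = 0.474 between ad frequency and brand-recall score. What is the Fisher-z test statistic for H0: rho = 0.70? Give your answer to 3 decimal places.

-4.225

Fisher z: atanh(0.474) = 0.515217, atanh(0.70) = 0.867301
z = (z_r − z_0)·√(n−3) = (0.515217 − 0.867301)·√144 = -0.352084 · 12.000000 = -4.225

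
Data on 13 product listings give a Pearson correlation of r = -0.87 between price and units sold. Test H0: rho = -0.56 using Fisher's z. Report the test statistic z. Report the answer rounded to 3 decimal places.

z_r = atanh(-0.87) = -1.333080,  z_0 = atanh(-0.56) = -0.632833
SE = 1/√(n−3) = 1/√10 = 0.316228
z = (z_r − z_0)/SE = (-1.333080 − (-0.632833)) / 0.316228 = -0.700247 / 0.316228 = -2.214

-2.214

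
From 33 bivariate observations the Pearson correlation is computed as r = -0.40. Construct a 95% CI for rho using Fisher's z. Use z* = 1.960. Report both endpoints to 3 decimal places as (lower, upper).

(-0.654, -0.066)

z_r = atanh(-0.40) = -0.423649;  SE = 1/√(n−3) = 1/√30 = 0.182574
z-limits: -0.423649 ± 1.960·0.182574 = -0.423649 ± 0.357845 = [-0.781494, -0.065804]
ρ-limits: (tanh -0.781494, tanh -0.065804) = (-0.654, -0.066)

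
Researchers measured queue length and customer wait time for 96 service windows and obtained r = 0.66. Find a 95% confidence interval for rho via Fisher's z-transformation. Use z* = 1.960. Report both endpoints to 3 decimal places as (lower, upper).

Fisher z: z_r = atanh(r) = ½·ln((1+0.66)/(1−0.66)) = 0.792814
SE(z) = 1/√(n−3) = 1/√93 = 0.103695
95% ⇒ z* = 1.960; margin = 1.960·0.103695 = 0.203242
CI on z-scale: (0.589572, 0.996056)
Back-transform: tanh(0.589572) = 0.529588, tanh(0.996056) = 0.759933

(0.530, 0.760)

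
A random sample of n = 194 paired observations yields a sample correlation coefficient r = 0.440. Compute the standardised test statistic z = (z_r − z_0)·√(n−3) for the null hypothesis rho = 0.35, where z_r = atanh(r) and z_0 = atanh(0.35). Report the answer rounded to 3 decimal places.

z_r = atanh(0.440) = 0.472231,  z_0 = atanh(0.35) = 0.365444
SE = 1/√(n−3) = 1/√191 = 0.072357
z = (z_r − z_0)/SE = (0.472231 − 0.365444) / 0.072357 = 0.106787 / 0.072357 = 1.476

1.476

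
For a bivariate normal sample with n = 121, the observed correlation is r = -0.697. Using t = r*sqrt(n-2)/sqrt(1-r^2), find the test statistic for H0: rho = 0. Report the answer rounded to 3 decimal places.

-10.603

1 − r² = 1 − 0.485809 = 0.514191;  √(1−r²) = 0.717071
√(n−2) = √119 = 10.908712
t = r·√(n−2)/√(1−r²) = -0.697 · 10.908712 / 0.717071 = -10.603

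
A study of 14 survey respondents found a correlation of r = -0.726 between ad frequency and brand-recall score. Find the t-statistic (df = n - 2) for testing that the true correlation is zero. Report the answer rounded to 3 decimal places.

1 − r² = 1 − 0.527076 = 0.472924;  √(1−r²) = 0.687695
√(n−2) = √12 = 3.464102
t = r·√(n−2)/√(1−r²) = -0.726 · 3.464102 / 0.687695 = -3.657

-3.657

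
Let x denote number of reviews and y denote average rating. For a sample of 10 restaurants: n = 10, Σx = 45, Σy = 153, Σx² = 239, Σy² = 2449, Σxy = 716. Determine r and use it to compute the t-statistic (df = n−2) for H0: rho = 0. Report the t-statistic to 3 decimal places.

S_xy = nΣxy − ΣxΣy = 10·716 − 45·153 = 7160 − 6885 = 275
S_xx = nΣx² − (Σx)² = 10·239 − 45² = 2390 − 2025 = 365
S_yy = nΣy² − (Σy)² = 10·2449 − 153² = 24490 − 23409 = 1081
r = S_xy / √(S_xx·S_yy) = 275 / √(365·1081) = 275 / √394565 = 275 / 628.1441 = 0.4378
t = r·√(n−2)/√(1−r²) = 0.4378·√8 / √(1−0.191669) = 1.238285 / 0.899072 = 1.377

1.377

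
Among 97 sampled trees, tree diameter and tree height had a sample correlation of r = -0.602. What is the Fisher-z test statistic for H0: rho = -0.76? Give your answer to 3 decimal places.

Fisher z: atanh(-0.602) = -0.696278, atanh(-0.76) = -0.996215
z = (z_r − z_0)·√(n−3) = (-0.696278 − (-0.996215))·√94 = 0.299937 · 9.695360 = 2.908

2.908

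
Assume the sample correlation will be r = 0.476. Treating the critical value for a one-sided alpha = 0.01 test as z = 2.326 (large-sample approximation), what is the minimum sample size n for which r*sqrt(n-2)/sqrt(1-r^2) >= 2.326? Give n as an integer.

r√(n−2)/√(1−r²) ≥ 2.326  ⇔  n−2 ≥ (2.326)²·(1−r²)/r²
(1−r²)/r² = (1−0.226576)/0.226576 = 3.4135
n ≥ 2 + 5.410276·3.4135 = 2 + 18.4680 = 20.4680
⌈20.4680⌉ = 21

21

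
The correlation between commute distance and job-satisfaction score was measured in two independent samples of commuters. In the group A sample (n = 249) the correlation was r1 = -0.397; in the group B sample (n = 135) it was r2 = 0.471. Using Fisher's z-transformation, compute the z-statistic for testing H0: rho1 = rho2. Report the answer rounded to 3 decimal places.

-8.633

Fisher z-transforms: z1 = atanh(-0.397) = -0.420083, z2 = atanh(0.471) = 0.511355; difference d = -0.931438
Var(d) = 1/246 + 1/132 = 0.0040650 + 0.0075758 = 0.0116408
z = d/√Var(d) = -0.931438 / √0.0116408 = -0.931438 / 0.107893 = -8.633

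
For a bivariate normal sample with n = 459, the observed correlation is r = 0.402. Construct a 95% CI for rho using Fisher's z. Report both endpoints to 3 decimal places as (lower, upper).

(0.322, 0.476)

z_r = atanh(0.402) = 0.426032;  SE = 1/√(n−3) = 1/√456 = 0.046829
z-limits: 0.426032 ± 1.960·0.046829 = 0.426032 ± 0.091785 = [0.334247, 0.517817]
ρ-limits: (tanh 0.334247, tanh 0.517817) = (0.322, 0.476)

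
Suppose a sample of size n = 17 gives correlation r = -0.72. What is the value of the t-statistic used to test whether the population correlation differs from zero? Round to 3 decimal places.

-4.018

1 − r² = 1 − 0.5184 = 0.4816;  √(1−r²) = 0.693974
√(n−2) = √15 = 3.872983
t = r·√(n−2)/√(1−r²) = -0.72 · 3.872983 / 0.693974 = -4.018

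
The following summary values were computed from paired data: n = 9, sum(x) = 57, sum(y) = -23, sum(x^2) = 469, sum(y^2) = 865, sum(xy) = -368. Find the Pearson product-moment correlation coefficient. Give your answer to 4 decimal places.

-0.7535

Numerator: nΣxy − (Σx)(Σy) = 9·(-368) − (57)(-23) = -2001
Denominator: √[(nΣx²−(Σx)²)(nΣy²−(Σy)²)]
  nΣx²−(Σx)² = 9·469 − 3249 = 972;  nΣy²−(Σy)² = 9·865 − 529 = 7256
  √(972·7256) = √7052832 = 2655.7169
r = -2001 / 2655.7169 = -0.7535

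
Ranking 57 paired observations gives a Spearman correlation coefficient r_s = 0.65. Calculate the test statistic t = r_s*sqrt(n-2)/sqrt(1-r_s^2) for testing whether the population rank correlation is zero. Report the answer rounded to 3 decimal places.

6.343

1 − r_s² = 1 − 0.4225 = 0.5775;  √(1−r_s²) = 0.759934
√(n−2) = √55 = 7.416198
t = r_s·√(n−2)/√(1−r_s²) = 0.65 · 7.416198 / 0.759934 = 6.343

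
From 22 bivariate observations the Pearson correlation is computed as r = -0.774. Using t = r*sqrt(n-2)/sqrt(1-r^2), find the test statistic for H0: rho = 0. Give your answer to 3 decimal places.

-5.467

1 − r² = 1 − 0.599076 = 0.400924;  √(1−r²) = 0.633186
√(n−2) = √20 = 4.472136
t = r·√(n−2)/√(1−r²) = -0.774 · 4.472136 / 0.633186 = -5.467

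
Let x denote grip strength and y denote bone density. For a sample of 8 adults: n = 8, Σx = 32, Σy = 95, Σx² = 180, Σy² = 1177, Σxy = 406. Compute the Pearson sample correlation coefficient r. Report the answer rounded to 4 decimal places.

Numerator: nΣxy − (Σx)(Σy) = 8·406 − (32)(95) = 208
Denominator: √[(nΣx²−(Σx)²)(nΣy²−(Σy)²)]
  nΣx²−(Σx)² = 8·180 − 1024 = 416;  nΣy²−(Σy)² = 8·1177 − 9025 = 391
  √(416·391) = √162656 = 403.3063
r = 208 / 403.3063 = 0.5157

0.5157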